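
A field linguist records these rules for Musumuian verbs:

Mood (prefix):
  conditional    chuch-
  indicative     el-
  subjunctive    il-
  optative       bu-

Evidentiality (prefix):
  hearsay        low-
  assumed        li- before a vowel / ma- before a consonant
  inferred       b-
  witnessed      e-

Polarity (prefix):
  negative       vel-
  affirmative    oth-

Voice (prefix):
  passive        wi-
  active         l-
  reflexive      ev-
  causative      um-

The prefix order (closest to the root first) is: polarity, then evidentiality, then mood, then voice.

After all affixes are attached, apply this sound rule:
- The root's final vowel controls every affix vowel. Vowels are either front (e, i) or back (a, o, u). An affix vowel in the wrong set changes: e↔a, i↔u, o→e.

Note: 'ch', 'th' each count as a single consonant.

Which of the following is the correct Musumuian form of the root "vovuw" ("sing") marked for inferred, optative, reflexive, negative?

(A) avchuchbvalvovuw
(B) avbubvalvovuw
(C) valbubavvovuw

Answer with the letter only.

Attach polarity negative vel- → velvovuw.
Attach evidentiality inferred b- → bvelvovuw.
Attach mood optative bu- → bubvelvovuw.
Attach voice reflexive ev- → evbubvelvovuw.
Apply vowel harmony: evbubvelvovuw → avbubvalvovuw.
So the correct form is avbubvalvovuw, option (B).
(A) avchuchbvalvovuw is wrong: it uses conditional instead of optative for mood.
(C) valbubavvovuw is wrong: it has the affixes in the wrong order.

B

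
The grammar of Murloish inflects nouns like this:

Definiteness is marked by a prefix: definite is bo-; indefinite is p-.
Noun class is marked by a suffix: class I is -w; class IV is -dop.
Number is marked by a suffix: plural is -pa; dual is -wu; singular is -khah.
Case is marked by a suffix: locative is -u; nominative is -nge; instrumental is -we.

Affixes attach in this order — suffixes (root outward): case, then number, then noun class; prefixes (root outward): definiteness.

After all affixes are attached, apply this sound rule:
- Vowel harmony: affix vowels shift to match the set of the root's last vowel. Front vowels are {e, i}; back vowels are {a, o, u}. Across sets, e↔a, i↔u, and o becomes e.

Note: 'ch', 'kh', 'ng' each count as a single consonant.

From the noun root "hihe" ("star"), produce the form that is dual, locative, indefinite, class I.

phiheiwiw

Attach definiteness indefinite p- → phihe.
Attach case locative -u → phiheu.
Attach number dual -wu → phiheuwu.
Attach noun class class I -w → phiheuwuw.
Apply vowel harmony: phiheuwuw → phiheiwiw.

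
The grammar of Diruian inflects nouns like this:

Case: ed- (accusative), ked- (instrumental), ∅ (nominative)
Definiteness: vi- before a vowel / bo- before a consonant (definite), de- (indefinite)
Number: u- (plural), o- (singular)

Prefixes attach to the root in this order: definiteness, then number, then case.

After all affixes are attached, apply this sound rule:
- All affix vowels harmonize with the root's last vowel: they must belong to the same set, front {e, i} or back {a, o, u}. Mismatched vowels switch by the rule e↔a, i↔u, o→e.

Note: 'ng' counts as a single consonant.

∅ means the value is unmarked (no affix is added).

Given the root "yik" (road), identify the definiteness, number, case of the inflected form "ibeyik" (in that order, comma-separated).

definite, plural, nominative

Segment: u-bo-yik.
definiteness: vi/bo- → definite.
number: u- → plural.
case: ∅ → nominative.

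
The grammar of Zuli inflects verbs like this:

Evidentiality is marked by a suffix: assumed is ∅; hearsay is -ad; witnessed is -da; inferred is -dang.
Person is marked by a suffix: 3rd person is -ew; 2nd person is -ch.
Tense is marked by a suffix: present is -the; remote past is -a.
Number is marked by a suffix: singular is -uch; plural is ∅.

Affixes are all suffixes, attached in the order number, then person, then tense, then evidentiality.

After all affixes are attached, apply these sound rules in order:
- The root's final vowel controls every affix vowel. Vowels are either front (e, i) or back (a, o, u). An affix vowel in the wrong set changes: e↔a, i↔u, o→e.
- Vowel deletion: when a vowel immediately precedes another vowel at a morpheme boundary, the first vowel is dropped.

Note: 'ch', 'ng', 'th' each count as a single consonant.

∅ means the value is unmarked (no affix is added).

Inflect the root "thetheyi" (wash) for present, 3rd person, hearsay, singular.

Attach number singular -uch → thetheyiuch.
Attach person 3rd person -ew → thetheyiuchew.
Attach tense present -the → thetheyiuchewthe.
Attach evidentiality hearsay -ad → thetheyiuchewthead.
Apply vowel harmony: thetheyiuchewthead → thetheyiichewtheed.
Apply vowel deletion: thetheyiichewtheed → thetheyichewthed.

thetheyichewthed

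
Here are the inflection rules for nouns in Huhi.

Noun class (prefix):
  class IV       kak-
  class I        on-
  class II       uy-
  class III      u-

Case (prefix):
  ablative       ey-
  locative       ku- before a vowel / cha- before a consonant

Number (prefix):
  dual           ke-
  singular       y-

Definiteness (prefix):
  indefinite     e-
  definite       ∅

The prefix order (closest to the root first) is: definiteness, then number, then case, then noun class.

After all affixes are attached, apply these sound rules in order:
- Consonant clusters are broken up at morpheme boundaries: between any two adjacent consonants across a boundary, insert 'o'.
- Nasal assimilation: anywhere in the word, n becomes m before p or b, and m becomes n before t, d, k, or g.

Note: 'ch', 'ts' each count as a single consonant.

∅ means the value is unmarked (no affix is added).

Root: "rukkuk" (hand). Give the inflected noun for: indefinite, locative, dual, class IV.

Attach definiteness indefinite e- → erukkuk.
Attach number dual ke- → keerukkuk.
Attach case locative cha- (before consonant 'k') → chakeerukkuk.
Attach noun class class IV kak- → kakchakeerukkuk.
Apply epenthesis: kakchakeerukkuk → kakochakeerukkuk.
Nasal assimilation: no change.

kakochakeerukkuk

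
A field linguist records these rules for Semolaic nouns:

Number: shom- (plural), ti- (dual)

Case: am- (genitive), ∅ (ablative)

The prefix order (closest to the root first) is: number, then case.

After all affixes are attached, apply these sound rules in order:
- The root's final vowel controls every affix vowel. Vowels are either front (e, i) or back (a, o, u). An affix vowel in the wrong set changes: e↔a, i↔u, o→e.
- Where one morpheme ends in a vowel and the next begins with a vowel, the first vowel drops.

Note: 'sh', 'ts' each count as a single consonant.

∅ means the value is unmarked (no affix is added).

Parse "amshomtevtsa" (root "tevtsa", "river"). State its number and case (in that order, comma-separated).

Segment: am-shom-tevtsa.
number: shom- → plural.
case: am- → genitive.

plural, genitive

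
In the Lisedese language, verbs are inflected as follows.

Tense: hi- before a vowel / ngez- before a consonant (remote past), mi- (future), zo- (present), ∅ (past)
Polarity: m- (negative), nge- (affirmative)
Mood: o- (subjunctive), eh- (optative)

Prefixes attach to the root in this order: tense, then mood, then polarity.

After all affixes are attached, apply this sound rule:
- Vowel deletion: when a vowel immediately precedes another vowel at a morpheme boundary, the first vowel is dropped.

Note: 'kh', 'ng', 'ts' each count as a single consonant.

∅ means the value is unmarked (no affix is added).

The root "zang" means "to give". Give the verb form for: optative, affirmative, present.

Attach tense present zo- → zozang.
Attach mood optative eh- → ehzozang.
Attach polarity affirmative nge- → ngeehzozang.
Apply vowel deletion: ngeehzozang → ngehzozang.

ngehzozang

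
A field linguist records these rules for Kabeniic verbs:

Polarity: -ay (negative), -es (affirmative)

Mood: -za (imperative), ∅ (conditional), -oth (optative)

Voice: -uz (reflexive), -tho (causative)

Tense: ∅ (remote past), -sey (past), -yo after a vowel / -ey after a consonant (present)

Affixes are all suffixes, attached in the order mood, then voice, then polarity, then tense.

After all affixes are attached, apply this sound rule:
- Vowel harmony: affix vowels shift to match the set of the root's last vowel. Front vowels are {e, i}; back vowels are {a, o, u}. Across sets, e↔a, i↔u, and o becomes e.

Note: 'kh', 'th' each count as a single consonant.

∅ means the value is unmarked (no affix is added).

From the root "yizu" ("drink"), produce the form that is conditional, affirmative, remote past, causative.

yizuthoas

mood = conditional: zero marking, form stays yizu.
Attach voice causative -tho → yizutho.
Attach polarity affirmative -es → yizuthoes.
tense = remote past: zero marking, form stays yizuthoes.
Apply vowel harmony: yizuthoes → yizuthoas.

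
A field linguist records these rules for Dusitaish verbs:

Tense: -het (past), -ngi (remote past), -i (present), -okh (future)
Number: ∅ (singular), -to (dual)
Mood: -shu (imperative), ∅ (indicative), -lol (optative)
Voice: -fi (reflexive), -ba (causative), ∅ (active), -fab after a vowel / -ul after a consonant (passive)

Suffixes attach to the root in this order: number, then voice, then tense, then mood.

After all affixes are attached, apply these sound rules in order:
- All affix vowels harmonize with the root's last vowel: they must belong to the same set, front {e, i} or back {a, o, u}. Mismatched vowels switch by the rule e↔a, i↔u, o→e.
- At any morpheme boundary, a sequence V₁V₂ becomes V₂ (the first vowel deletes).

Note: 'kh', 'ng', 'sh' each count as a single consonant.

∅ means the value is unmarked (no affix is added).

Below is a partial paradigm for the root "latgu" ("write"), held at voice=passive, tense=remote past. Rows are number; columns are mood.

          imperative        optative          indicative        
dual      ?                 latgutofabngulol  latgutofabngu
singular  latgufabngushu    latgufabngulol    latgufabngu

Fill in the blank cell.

latgutofabngushu

Attach number dual -to → latguto.
Attach voice passive -fab (after vowel 'o') → latgutofab.
Attach tense remote past -ngi → latgutofabngi.
Attach mood imperative -shu → latgutofabngishu.
Apply vowel harmony: latgutofabngishu → latgutofabngushu.
Vowel deletion: no change.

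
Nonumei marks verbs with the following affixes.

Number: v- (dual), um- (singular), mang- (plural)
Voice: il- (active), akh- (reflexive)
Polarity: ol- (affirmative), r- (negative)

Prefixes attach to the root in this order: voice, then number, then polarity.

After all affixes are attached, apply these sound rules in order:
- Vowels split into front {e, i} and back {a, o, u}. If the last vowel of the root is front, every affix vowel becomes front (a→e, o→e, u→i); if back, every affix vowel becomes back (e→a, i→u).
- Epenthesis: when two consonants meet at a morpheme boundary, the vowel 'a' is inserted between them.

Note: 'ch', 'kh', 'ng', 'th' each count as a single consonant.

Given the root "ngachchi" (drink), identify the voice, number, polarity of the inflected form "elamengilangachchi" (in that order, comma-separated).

Segment: ol-mang-il-ngachchi.
voice: il- → active.
number: mang- → plural.
polarity: ol- → affirmative.

active, plural, affirmative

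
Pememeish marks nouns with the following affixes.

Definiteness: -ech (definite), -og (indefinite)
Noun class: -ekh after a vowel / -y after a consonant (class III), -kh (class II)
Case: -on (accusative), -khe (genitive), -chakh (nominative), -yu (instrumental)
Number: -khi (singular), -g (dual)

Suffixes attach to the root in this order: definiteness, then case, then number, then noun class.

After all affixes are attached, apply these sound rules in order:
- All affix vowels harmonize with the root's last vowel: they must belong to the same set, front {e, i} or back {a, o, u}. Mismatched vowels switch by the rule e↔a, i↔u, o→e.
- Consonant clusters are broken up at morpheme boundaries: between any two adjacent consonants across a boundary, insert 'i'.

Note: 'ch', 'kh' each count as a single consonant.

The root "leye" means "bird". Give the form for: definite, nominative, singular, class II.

Attach definiteness definite -ech → leyeech.
Attach case nominative -chakh → leyeechchakh.
Attach number singular -khi → leyeechchakhkhi.
Attach noun class class II -kh → leyeechchakhkhikh.
Apply vowel harmony: leyeechchakhkhikh → leyeechchekhkhikh.
Apply epenthesis: leyeechchekhkhikh → leyeechichekhikhikh.

leyeechichekhikhikh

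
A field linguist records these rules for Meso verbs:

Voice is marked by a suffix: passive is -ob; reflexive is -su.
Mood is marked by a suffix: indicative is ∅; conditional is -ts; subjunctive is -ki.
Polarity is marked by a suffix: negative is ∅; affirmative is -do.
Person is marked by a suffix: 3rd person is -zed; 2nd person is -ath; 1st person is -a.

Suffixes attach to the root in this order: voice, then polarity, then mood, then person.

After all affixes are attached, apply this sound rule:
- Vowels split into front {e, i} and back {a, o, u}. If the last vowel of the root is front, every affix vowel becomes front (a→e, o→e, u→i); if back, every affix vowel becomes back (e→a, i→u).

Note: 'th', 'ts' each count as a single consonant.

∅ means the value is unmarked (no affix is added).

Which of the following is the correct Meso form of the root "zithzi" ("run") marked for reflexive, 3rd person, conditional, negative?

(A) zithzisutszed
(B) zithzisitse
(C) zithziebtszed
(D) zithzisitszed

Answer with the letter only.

Attach voice reflexive -su → zithzisu.
polarity = negative: zero marking, form stays zithzisu.
Attach mood conditional -ts → zithzisuts.
Attach person 3rd person -zed → zithzisutszed.
Apply vowel harmony: zithzisutszed → zithzisitszed.
So the correct form is zithzisitszed, option (D).
(B) zithzisitse is wrong: it uses 1st person instead of 3rd person for person.
(C) zithziebtszed is wrong: it uses passive instead of reflexive for voice.
(A) zithzisutszed is wrong: it fails to apply the sound rule(s).

D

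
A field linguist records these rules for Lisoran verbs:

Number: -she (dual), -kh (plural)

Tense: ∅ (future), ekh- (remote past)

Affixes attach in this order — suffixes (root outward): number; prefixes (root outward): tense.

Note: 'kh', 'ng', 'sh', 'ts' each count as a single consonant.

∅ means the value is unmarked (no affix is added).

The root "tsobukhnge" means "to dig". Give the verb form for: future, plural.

tsobukhngekh

tense = future: zero marking, form stays tsobukhnge.
Attach number plural -kh → tsobukhngekh.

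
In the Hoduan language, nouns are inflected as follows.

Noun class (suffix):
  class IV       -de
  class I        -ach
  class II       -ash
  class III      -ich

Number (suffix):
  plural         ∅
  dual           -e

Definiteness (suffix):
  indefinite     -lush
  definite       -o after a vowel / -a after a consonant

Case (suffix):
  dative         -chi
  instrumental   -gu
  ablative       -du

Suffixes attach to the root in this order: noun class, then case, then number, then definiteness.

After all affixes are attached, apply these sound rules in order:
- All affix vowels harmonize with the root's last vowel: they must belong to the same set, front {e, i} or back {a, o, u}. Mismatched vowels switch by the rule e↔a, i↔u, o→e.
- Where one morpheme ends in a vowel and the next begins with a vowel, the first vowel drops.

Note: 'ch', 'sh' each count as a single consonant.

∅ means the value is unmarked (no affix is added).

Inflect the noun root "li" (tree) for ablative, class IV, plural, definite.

Attach noun class class IV -de → lide.
Attach case ablative -du → lidedu.
number = plural: zero marking, form stays lidedu.
Attach definiteness definite -o (after vowel 'u') → lideduo.
Apply vowel harmony: lideduo → lidedie.
Apply vowel deletion: lidedie → lidede.

lidede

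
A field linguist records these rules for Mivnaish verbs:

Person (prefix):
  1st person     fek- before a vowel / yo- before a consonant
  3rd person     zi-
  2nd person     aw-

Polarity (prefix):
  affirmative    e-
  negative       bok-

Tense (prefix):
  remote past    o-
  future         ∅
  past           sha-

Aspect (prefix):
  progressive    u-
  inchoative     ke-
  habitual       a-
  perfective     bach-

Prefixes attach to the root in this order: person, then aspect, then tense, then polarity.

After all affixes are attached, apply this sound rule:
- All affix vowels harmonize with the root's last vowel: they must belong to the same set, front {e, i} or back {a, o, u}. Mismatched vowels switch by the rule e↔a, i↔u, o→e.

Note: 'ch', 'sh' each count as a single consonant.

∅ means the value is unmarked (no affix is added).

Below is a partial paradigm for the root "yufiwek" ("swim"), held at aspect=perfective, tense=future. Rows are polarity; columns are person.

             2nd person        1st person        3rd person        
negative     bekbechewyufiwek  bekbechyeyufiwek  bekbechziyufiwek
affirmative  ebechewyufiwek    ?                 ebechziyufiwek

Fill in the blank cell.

Attach person 1st person yo- (before consonant 'y') → yoyufiwek.
Attach aspect perfective bach- → bachyoyufiwek.
tense = future: zero marking, form stays bachyoyufiwek.
Attach polarity affirmative e- → ebachyoyufiwek.
Apply vowel harmony: ebachyoyufiwek → ebechyeyufiwek.

ebechyeyufiwek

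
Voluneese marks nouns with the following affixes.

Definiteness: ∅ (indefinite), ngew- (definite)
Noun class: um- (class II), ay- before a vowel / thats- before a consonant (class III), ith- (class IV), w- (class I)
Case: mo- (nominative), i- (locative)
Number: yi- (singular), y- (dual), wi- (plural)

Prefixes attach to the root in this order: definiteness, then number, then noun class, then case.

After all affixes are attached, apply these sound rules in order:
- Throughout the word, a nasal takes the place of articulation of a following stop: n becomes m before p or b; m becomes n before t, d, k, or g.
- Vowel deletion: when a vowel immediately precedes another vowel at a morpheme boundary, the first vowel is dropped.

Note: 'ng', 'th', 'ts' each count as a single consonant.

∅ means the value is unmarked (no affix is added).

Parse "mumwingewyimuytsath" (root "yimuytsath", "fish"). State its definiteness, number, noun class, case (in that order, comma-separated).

definite, plural, class II, nominative

Segment: mo-um-wi-ngew-yimuytsath.
definiteness: ngew- → definite.
number: wi- → plural.
noun class: um- → class II.
case: mo- → nominative.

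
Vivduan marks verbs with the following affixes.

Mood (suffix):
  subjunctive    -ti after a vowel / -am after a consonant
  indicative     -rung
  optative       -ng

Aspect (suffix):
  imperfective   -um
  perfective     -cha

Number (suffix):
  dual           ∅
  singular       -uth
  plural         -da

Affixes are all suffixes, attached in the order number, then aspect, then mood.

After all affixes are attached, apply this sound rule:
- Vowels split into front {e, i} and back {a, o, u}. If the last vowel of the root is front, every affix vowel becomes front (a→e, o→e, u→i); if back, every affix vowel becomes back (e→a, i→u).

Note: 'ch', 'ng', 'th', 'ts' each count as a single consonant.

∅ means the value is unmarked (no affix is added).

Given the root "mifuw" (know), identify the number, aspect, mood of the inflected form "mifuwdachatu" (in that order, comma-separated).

plural, perfective, subjunctive

Segment: mifuw-da-cha-ti.
number: -da → plural.
aspect: -cha → perfective.
mood: -ti/am → subjunctive.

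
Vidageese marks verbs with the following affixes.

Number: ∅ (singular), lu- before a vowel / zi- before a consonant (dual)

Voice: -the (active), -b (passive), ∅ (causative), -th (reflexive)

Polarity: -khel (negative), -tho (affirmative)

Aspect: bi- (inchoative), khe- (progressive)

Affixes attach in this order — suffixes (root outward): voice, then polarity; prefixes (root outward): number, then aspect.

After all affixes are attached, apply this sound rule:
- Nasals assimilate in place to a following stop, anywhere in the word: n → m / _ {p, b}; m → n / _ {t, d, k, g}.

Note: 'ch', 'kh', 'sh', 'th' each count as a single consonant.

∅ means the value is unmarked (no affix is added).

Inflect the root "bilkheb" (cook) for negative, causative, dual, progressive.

khezibilkhebkhel

voice = causative: zero marking, form stays bilkheb.
Attach polarity negative -khel → bilkhebkhel.
Attach number dual zi- (before consonant 'b') → zibilkhebkhel.
Attach aspect progressive khe- → khezibilkhebkhel.
Nasal assimilation: no change.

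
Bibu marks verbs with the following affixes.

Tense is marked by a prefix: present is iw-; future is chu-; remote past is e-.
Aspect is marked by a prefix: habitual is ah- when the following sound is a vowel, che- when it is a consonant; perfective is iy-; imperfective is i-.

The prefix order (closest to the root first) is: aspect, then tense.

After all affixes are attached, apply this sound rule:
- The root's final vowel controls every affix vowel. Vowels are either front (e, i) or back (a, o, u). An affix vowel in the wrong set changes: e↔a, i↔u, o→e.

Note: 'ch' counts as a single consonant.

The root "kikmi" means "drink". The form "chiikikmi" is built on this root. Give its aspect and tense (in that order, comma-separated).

imperfective, future

Segment: chu-i-kikmi.
aspect: i- → imperfective.
tense: chu- → future.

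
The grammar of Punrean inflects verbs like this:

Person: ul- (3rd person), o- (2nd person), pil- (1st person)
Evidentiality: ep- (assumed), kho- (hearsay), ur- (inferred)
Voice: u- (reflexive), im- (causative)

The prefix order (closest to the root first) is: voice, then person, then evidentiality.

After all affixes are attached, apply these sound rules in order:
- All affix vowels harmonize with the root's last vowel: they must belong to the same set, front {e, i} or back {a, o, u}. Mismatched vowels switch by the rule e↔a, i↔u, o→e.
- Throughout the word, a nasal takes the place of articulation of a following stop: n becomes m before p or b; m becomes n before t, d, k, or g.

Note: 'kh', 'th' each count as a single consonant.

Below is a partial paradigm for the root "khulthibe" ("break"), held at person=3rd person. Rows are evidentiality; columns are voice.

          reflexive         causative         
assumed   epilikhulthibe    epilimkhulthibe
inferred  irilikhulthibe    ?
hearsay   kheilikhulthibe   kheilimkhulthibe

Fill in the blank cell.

Attach voice causative im- → imkhulthibe.
Attach person 3rd person ul- → ulimkhulthibe.
Attach evidentiality inferred ur- → urulimkhulthibe.
Apply vowel harmony: urulimkhulthibe → irilimkhulthibe.
Nasal assimilation: no change.

irilimkhulthibe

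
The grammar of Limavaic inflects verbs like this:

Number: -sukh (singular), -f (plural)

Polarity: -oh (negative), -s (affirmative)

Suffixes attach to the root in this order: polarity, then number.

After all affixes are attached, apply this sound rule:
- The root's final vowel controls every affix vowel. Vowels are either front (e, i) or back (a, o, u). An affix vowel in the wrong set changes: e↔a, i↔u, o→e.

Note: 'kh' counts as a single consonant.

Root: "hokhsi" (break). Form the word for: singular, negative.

Attach polarity negative -oh → hokhsioh.
Attach number singular -sukh → hokhsiohsukh.
Apply vowel harmony: hokhsiohsukh → hokhsiehsikh.

hokhsiehsikh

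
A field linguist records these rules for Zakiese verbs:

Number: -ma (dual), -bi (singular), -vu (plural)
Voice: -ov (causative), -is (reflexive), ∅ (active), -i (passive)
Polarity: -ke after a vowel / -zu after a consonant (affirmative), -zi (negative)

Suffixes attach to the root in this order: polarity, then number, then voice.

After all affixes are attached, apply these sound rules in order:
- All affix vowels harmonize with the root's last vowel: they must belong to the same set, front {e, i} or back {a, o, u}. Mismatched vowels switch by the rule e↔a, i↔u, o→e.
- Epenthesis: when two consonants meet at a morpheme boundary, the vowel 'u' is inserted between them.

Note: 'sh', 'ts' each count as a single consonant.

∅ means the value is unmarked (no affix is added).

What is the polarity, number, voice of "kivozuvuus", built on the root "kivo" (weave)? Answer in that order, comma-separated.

Segment: kivo-zi-vu-is.
polarity: -zi → negative.
number: -vu → plural.
voice: -is → reflexive.

negative, plural, reflexive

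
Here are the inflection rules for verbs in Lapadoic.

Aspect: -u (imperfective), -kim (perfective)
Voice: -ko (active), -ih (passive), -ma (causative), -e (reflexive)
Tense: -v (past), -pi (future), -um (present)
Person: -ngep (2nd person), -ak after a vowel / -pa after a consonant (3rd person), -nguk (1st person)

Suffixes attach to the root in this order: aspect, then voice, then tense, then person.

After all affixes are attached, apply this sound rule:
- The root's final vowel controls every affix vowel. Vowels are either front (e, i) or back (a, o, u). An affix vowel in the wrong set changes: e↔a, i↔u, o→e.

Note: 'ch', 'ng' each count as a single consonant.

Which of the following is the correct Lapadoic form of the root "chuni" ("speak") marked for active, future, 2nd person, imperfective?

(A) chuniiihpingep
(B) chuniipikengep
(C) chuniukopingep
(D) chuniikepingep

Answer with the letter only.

D

Attach aspect imperfective -u → chuniu.
Attach voice active -ko → chuniuko.
Attach tense future -pi → chuniukopi.
Attach person 2nd person -ngep → chuniukopingep.
Apply vowel harmony: chuniukopingep → chuniikepingep.
So the correct form is chuniikepingep, option (D).
(B) chuniipikengep is wrong: it has the affixes in the wrong order.
(A) chuniiihpingep is wrong: it uses passive instead of active for voice.
(C) chuniukopingep is wrong: it fails to apply the sound rule(s).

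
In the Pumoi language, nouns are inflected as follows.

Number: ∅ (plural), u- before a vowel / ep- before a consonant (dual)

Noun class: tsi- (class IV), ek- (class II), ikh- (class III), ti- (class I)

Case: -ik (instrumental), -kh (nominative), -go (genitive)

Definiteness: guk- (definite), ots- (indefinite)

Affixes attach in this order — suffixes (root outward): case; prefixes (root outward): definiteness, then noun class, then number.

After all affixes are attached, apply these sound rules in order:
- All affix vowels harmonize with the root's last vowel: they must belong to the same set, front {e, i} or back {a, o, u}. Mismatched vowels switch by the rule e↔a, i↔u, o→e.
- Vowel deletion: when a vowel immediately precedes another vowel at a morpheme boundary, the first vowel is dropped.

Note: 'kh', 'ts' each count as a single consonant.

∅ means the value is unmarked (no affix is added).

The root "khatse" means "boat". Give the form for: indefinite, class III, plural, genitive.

Attach definiteness indefinite ots- → otskhatse.
Attach noun class class III ikh- → ikhotskhatse.
Attach case genitive -go → ikhotskhatsego.
number = plural: zero marking, form stays ikhotskhatsego.
Apply vowel harmony: ikhotskhatsego → ikhetskhatsege.
Vowel deletion: no change.

ikhetskhatsege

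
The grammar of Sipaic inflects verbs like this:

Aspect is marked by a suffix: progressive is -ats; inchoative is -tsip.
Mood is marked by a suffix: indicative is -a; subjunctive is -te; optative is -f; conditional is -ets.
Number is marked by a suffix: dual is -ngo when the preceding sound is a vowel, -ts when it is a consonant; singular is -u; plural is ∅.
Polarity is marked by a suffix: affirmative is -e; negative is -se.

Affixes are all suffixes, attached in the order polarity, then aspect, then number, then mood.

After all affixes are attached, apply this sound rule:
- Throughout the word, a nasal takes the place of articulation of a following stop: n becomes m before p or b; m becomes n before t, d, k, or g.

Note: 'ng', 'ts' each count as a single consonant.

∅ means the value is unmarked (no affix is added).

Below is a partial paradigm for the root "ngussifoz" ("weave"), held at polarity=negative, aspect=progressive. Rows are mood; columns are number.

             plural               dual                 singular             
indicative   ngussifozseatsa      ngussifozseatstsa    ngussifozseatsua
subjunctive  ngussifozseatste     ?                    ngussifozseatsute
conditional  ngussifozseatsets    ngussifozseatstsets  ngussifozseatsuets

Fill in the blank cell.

ngussifozseatstste

Attach polarity negative -se → ngussifozse.
Attach aspect progressive -ats → ngussifozseats.
Attach number dual -ts (after consonant 'ts') → ngussifozseatsts.
Attach mood subjunctive -te → ngussifozseatstste.
Nasal assimilation: no change.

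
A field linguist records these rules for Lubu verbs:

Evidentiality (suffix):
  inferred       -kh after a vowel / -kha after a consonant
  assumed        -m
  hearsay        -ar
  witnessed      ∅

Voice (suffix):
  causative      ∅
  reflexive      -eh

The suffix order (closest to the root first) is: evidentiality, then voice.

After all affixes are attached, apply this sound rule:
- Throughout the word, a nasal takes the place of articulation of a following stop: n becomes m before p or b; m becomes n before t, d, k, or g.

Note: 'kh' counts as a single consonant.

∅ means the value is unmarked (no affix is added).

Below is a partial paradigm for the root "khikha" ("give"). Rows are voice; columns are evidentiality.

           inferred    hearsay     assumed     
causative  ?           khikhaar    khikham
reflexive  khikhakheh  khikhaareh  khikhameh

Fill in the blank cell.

Attach evidentiality inferred -kh (after vowel 'a') → khikhakh.
voice = causative: zero marking, form stays khikhakh.
Nasal assimilation: no change.

khikhakh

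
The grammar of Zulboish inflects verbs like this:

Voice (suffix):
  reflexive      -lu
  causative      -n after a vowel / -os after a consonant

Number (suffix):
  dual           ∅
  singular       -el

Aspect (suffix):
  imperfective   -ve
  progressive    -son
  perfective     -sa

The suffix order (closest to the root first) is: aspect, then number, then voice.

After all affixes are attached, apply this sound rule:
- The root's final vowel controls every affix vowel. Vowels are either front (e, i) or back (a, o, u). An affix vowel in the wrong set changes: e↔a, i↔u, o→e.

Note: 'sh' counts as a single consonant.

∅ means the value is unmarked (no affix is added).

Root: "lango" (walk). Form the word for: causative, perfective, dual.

langosan

Attach aspect perfective -sa → langosa.
number = dual: zero marking, form stays langosa.
Attach voice causative -n (after vowel 'a') → langosan.
Vowel harmony: no change.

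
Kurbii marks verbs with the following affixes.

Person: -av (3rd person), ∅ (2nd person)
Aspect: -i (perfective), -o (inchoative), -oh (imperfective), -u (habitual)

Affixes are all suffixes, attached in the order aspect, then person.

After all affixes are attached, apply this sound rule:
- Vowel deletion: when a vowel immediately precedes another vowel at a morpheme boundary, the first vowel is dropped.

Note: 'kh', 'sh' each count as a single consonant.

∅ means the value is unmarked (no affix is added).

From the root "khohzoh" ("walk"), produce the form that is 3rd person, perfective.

khohzohav

Attach aspect perfective -i → khohzohi.
Attach person 3rd person -av → khohzohiav.
Apply vowel deletion: khohzohiav → khohzohav.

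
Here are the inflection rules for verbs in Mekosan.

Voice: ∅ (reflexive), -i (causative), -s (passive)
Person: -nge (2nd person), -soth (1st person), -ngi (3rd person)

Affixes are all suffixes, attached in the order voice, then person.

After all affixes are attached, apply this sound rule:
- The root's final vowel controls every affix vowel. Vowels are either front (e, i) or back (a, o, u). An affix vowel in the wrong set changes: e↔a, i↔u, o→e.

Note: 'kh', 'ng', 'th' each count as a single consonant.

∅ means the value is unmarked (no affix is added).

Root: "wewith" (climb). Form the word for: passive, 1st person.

Attach voice passive -s → wewiths.
Attach person 1st person -soth → wewithssoth.
Apply vowel harmony: wewithssoth → wewithsseth.

wewithsseth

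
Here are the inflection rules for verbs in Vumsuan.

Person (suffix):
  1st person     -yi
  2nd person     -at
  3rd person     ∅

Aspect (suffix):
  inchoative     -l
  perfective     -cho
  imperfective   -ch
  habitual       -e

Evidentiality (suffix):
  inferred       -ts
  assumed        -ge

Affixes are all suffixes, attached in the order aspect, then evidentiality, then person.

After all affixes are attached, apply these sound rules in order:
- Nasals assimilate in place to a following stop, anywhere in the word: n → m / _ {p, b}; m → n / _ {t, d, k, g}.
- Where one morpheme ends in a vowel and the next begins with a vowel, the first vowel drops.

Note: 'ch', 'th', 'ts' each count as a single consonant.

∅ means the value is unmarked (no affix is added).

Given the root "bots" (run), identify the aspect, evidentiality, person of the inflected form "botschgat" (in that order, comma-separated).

Segment: bots-ch-ge-at.
aspect: -ch → imperfective.
evidentiality: -ge → assumed.
person: -at → 2nd person.

imperfective, assumed, 2nd person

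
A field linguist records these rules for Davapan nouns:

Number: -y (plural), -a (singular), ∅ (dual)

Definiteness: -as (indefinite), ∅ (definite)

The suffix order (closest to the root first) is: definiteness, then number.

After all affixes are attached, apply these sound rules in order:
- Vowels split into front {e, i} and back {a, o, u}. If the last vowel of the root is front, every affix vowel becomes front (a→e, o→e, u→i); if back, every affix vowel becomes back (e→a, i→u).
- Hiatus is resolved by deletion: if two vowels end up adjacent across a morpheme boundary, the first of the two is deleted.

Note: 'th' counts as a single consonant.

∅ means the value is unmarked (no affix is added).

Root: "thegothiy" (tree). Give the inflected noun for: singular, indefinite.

thegothiyese

Attach definiteness indefinite -as → thegothiyas.
Attach number singular -a → thegothiyasa.
Apply vowel harmony: thegothiyasa → thegothiyese.
Vowel deletion: no change.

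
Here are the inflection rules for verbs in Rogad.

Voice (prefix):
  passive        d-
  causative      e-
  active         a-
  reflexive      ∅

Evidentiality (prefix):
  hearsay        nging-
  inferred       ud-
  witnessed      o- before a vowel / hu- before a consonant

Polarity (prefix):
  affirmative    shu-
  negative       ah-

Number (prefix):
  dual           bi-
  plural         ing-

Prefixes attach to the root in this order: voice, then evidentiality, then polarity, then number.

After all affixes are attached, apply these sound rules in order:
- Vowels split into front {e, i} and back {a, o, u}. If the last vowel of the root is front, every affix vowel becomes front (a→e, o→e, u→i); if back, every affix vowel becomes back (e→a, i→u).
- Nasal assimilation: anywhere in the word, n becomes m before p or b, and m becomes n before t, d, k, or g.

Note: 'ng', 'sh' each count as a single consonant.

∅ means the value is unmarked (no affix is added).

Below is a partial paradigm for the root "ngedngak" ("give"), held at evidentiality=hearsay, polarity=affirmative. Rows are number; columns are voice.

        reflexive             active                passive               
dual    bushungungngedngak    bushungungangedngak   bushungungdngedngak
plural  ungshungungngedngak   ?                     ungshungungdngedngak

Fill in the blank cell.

ungshungungangedngak

Attach voice active a- → angedngak.
Attach evidentiality hearsay nging- → ngingangedngak.
Attach polarity affirmative shu- → shungingangedngak.
Attach number plural ing- → ingshungingangedngak.
Apply vowel harmony: ingshungingangedngak → ungshungungangedngak.
Nasal assimilation: no change.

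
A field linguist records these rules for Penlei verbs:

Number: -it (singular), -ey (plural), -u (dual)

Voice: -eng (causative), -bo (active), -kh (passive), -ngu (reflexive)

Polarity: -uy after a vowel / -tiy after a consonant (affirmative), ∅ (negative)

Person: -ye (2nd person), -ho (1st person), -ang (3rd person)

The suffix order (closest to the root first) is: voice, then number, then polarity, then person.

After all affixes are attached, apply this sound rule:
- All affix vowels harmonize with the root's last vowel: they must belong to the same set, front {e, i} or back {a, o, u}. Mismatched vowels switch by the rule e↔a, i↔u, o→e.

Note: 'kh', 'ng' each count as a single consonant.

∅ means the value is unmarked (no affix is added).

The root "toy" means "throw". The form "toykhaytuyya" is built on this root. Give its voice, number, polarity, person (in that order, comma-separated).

passive, plural, affirmative, 2nd person

Segment: toy-kh-ey-tiy-ye.
voice: -kh → passive.
number: -ey → plural.
polarity: -uy/tiy → affirmative.
person: -ye → 2nd person.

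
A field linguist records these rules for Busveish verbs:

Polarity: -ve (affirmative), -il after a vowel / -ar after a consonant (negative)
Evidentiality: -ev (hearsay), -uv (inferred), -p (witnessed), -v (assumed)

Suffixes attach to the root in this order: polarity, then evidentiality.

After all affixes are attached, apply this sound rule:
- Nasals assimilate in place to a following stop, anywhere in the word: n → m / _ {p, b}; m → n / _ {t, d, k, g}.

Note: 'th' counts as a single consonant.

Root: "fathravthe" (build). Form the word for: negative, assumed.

Attach polarity negative -il (after vowel 'e') → fathravtheil.
Attach evidentiality assumed -v → fathravtheilv.
Nasal assimilation: no change.

fathravtheilv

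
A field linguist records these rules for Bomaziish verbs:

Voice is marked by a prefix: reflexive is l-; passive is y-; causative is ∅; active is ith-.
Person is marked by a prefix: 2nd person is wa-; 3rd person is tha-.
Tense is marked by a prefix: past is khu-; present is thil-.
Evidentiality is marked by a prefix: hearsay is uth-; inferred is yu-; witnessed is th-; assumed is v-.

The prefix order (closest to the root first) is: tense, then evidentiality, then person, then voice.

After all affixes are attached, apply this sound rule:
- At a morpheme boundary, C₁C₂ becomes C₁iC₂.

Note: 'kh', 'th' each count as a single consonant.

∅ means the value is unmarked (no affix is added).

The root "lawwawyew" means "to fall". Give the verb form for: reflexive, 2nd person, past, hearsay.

liwauthikhulawwawyew

Attach tense past khu- → khulawwawyew.
Attach evidentiality hearsay uth- → uthkhulawwawyew.
Attach person 2nd person wa- → wauthkhulawwawyew.
Attach voice reflexive l- → lwauthkhulawwawyew.
Apply epenthesis: lwauthkhulawwawyew → liwauthikhulawwawyew.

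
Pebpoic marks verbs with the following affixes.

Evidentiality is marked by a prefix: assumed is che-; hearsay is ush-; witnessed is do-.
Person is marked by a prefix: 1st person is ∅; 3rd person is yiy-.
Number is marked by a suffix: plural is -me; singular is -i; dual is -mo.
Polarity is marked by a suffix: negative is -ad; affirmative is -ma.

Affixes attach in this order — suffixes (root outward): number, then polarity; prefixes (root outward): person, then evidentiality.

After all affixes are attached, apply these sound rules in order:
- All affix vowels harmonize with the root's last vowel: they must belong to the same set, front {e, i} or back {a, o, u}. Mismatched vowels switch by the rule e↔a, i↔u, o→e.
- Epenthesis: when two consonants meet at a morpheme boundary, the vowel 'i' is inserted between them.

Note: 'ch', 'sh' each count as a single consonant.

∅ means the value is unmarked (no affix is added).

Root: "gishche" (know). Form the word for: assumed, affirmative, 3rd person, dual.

Attach person 3rd person yiy- → yiygishche.
Attach evidentiality assumed che- → cheyiygishche.
Attach number dual -mo → cheyiygishchemo.
Attach polarity affirmative -ma → cheyiygishchemoma.
Apply vowel harmony: cheyiygishchemoma → cheyiygishchememe.
Apply epenthesis: cheyiygishchememe → cheyiyigishchememe.

cheyiyigishchememe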